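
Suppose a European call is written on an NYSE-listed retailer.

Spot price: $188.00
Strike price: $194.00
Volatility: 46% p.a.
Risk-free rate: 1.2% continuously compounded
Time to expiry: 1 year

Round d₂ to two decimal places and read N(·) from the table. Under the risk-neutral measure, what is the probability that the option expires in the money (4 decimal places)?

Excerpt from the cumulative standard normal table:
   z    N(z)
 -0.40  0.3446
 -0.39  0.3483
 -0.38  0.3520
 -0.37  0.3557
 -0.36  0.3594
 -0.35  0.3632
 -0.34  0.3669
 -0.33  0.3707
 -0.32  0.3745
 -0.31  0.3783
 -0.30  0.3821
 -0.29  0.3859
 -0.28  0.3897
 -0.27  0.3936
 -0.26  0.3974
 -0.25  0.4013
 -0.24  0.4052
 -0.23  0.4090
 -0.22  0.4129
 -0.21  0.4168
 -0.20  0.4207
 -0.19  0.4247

T = 1;  σ√T = 0.4600
d₁ = [ln(188/194) + (0.012 + 0.46²/2)·1] / 0.4600 = [-0.0314 + 0.1178] / 0.4600 = 0.1878 ≈ 0.19
d₂ = d₁ − σ√T = 0.1878 − 0.4600 = -0.2722 ≈ -0.27
Pr(exercise) under Q = N(d₂) = 0.3936

0.3936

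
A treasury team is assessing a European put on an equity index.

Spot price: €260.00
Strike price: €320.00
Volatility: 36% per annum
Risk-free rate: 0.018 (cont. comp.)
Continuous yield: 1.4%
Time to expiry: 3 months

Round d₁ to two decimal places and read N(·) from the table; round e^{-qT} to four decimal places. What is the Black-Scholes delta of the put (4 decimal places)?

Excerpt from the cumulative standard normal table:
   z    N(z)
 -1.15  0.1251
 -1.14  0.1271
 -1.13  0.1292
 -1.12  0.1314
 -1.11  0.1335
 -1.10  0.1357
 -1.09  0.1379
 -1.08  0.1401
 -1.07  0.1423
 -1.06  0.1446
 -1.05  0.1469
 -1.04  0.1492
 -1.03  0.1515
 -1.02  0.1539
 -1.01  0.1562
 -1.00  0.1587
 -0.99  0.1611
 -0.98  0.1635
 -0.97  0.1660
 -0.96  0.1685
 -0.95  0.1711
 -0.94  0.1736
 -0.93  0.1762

-0.8524

σ√T = 0.36 × 0.5000 = 0.1800
ln(S/K) + (r − q + σ²/2)T = ln(260/320) + (0.018 − 0.014 + 0.36²/2)·0.25 = -0.2076 + 0.0172 = -0.1904
d₁ = -0.1904 / 0.1800 = -1.0580 ≈ -1.06
N(d₁) = N(-1.06) = 0.1446
Δ_put = exp(−qT)·(N(d₁) − 1) = 0.9965·(0.1446 − 1) = -0.8524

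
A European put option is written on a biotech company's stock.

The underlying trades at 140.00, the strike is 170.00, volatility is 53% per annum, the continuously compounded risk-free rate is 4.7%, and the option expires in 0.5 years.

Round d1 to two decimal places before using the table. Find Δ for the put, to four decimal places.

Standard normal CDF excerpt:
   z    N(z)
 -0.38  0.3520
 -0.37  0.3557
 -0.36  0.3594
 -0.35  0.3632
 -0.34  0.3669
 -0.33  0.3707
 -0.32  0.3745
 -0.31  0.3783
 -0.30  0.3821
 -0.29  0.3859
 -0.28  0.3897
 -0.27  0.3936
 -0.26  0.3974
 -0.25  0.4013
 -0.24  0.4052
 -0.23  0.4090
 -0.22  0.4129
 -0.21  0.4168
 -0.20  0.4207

-0.6064

σ√T = 0.53 × 0.7071 = 0.3748
d₁ = [ln(140/170) + (0.047 + ½·0.53²)·0.5] / (σ√T) = (-0.1942 + 0.0937) / 0.3748 = -0.2680 which rounds to -0.27
N(d₁) = N(-0.27) = 0.3936
Δ_put = N(d₁) − 1 = 0.3936 − 1 = -0.6064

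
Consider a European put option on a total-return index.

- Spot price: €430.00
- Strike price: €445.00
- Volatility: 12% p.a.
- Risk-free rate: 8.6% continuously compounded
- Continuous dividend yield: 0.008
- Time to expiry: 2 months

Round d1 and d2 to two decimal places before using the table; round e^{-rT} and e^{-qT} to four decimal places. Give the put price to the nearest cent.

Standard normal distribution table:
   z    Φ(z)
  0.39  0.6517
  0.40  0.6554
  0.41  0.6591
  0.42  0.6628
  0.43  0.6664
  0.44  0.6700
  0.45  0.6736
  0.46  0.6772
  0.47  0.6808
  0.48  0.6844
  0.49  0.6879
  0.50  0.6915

€14.03

T = 0.1667;  σ√T = 0.0490
d₁ = [ln(430/445) + (0.086 − 0.008 + 0.12²/2)·0.1667] / 0.0490 = [-0.0343 + 0.0142] / 0.0490 = -0.4101 ≈ -0.41
d₂ = d₁ − σ√T = -0.4101 − 0.0490 = -0.4591 ≈ -0.46
e^(−qT) = e^(−0.008·0.1667) = 0.9987;  e^(−rT) = e^(−0.086·0.1667) = 0.9858
N(−d₂) = N(0.46) = 0.6772;  N(−d₁) = N(0.41) = 0.6591
P = 445·0.9858·0.6772 − 430·0.9987·0.6591 = 297.0748 − 283.0446 = 14.0302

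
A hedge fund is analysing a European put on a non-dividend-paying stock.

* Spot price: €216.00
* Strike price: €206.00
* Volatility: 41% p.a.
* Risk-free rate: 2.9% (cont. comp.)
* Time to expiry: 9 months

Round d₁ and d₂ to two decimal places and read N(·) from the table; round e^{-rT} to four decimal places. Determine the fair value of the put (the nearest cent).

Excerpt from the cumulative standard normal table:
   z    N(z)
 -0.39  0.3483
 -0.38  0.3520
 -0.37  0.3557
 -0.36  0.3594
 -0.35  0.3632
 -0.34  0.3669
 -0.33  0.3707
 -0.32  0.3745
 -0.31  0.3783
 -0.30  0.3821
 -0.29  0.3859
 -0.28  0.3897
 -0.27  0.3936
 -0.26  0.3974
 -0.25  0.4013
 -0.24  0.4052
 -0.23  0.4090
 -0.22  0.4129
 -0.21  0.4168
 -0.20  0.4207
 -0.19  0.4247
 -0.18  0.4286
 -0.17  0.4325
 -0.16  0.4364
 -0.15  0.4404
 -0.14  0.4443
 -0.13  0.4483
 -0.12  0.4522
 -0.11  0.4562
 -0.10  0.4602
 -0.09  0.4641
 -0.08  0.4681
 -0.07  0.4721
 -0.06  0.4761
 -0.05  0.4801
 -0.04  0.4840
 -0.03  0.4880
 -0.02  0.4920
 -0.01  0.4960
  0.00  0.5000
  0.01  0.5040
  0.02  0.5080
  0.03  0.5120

€22.34

T = 0.75;  σ√T = 0.3551
d₁ = [ln(216/206) + (0.029 + 0.41²/2)·0.75] / 0.3551 = [0.0474 + 0.0848] / 0.3551 = 0.3723 ⇒ 0.37
d₂ = d₁ − σ√T = 0.3723 − 0.3551 = 0.0172 ⇒ 0.02
exp(−rT) = exp(−0.029·0.75) = 0.9785
N(−d₂) = N(-0.02) = 0.4920;  N(−d₁) = N(-0.37) = 0.3557
P = 206·0.9785·0.4920 − 216·0.3557 = 99.1729 − 76.8312 = 22.3417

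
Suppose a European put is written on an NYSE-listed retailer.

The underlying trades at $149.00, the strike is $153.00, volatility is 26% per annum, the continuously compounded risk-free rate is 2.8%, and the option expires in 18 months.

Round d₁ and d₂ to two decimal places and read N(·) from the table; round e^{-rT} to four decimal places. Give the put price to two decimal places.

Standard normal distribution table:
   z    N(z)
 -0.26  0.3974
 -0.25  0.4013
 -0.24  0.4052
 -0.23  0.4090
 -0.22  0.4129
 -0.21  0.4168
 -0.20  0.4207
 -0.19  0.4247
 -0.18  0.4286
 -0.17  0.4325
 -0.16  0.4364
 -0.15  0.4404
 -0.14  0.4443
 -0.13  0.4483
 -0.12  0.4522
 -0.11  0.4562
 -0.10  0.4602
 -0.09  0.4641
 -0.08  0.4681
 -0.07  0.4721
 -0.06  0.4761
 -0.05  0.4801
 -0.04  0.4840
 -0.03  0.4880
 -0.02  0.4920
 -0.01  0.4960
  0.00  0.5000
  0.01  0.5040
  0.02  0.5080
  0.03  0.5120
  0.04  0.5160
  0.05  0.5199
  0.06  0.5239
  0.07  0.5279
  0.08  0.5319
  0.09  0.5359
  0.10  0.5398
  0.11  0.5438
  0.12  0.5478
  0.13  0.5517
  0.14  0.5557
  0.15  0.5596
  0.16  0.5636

σ√T = 0.26·√1.5 = 0.3184
ln(S/K) + (r + σ²/2)T = ln(149/153) + (0.028 + 0.26²/2)·1.5 = -0.0265 + 0.0927 = 0.0662
d₁ = 0.0662 / 0.3184 = 0.2079 ⇒ 0.21
d₂ = d₁ − σ√T = 0.2079 − 0.3184 = -0.1105 ⇒ -0.11
exp(−rT) = exp(−0.028·1.5) = 0.9589
N(−d₂) = N(0.11) = 0.5438;  N(−d₁) = N(-0.21) = 0.4168
P = 153·0.9589·0.5438 − 149·0.4168 = 79.7818 − 62.1032 = 17.6786

$17.68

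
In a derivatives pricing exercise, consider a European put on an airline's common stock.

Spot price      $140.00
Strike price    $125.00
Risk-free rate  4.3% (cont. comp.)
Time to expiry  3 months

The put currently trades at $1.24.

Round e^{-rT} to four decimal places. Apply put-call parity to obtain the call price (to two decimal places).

$17.58

e^(−rT) = e^(−0.043·0.25) = 0.9893
Put-call parity: C − P = S − K·e^(−rT) = 140 − 125·0.9893 = 140 − 123.6625 = 16.3375
C = P + (C − P) = 1.24 + (16.3375) = 17.5775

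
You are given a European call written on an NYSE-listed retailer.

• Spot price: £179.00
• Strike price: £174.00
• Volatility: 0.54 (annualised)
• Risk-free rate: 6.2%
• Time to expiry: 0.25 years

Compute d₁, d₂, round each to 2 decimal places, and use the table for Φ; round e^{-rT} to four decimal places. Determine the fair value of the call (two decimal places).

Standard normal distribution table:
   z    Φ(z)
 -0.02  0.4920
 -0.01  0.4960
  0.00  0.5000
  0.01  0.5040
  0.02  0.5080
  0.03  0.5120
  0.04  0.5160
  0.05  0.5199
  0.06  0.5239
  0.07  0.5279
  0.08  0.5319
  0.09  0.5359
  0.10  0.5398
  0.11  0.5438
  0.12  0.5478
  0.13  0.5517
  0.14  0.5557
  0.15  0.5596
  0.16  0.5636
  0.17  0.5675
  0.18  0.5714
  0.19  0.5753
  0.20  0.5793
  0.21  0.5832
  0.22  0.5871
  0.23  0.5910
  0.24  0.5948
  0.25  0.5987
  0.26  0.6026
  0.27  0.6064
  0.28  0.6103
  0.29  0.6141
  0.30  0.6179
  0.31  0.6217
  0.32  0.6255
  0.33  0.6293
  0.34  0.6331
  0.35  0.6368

£22.89

T = 0.25;  σ√T = 0.2700
d₁ = [ln(179/174) + (0.062 + 0.54²/2)·0.25] / 0.2700 = [0.0283 + 0.0520] / 0.2700 = 0.2973 which rounds to 0.30
d₂ = d₁ − σ√T = 0.2973 − 0.2700 = 0.0273 which rounds to 0.03
exp(−rT) = exp(−0.062·0.25) = 0.9846
C = 179·N(0.30) − 174·0.9846·N(0.03) = 179·0.6179 − 174·0.9846·0.5120 = 110.6041 − 87.7160 = 22.8881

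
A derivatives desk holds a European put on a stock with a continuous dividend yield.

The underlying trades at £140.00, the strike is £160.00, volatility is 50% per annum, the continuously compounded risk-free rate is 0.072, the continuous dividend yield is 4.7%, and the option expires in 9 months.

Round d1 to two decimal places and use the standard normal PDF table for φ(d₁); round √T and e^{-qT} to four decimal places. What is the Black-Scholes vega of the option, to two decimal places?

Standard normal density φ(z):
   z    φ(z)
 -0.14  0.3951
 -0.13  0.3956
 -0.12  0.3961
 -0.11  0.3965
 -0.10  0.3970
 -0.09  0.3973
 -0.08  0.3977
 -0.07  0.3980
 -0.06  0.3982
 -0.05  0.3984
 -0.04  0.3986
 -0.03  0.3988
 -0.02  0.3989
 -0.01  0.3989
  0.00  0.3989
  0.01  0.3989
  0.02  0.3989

σ√T = 0.5 × 0.8660 = 0.4330
d₁ = [ln(140/160) + (0.072 − 0.047 + ½·0.5²)·0.75] / (σ√T) = (-0.1335 + 0.1125) / 0.4330 = -0.0486 ≈ -0.05
√T = √0.75 = 0.8660
φ(d₁) = φ(-0.05) = 0.3984
e^(−qT) = e^(−0.047·0.75) = 0.9654
vega = S·e^(−qT)·φ(d₁)·√T = 140·0.9654·0.3984·0.8660 = 46.6308
(Call and put vega coincide under Black-Scholes.)

46.63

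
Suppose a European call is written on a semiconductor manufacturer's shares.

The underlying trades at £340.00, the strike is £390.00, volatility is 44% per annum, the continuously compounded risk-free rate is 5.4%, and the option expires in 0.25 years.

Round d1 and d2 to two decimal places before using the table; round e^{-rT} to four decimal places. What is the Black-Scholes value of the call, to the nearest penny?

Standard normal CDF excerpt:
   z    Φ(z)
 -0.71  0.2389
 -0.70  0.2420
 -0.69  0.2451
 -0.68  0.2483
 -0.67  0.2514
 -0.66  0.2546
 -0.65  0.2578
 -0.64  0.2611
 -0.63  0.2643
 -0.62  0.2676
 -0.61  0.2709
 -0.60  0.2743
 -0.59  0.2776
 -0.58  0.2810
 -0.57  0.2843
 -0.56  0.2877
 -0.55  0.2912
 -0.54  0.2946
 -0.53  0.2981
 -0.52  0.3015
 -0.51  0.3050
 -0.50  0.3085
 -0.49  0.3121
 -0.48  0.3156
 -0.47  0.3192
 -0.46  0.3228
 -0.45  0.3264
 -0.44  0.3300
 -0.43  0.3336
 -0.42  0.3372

£14.24

σ√T = 0.44 × 0.5000 = 0.2200
d₁ = [ln(340/390) + (0.054 + 0.44²/2)·0.25] / 0.2200 = [-0.1372 + 0.0377] / 0.2200 = -0.4523 → -0.45
d₂ = d₁ − σ√T = -0.4523 − 0.2200 = -0.6723 → -0.67
e^(−rT) = e^(−0.054·0.25) = 0.9866
C = 340·N(-0.45) − 390·0.9866·N(-0.67) = 340·0.3264 − 390·0.9866·0.2514 = 110.9760 − 96.7322 = 14.2438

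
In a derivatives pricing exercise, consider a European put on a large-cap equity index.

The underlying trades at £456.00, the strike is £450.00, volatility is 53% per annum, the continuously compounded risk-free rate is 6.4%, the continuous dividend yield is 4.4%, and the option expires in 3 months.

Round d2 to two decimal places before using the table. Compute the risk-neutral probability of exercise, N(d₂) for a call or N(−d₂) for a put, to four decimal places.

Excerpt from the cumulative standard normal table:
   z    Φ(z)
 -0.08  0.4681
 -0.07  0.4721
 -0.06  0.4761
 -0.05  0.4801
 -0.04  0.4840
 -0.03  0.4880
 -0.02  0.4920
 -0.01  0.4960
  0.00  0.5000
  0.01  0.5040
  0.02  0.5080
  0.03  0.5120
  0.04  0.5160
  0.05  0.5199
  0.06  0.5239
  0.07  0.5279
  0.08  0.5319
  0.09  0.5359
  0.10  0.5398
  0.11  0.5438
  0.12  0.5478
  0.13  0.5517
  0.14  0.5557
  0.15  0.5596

σ√T = 0.53 × 0.5000 = 0.2650
d₁ = [ln(456/450) + (0.064 − 0.044 + 0.53²/2)·0.25] / 0.2650 = [0.0132 + 0.0401] / 0.2650 = 0.2013 → 0.20
d₂ = d₁ − σ√T = 0.2013 − 0.2650 = -0.0637 → -0.06
Pr(exercise) under Q = N(−d₂) = N(0.06) = 0.5239

0.5239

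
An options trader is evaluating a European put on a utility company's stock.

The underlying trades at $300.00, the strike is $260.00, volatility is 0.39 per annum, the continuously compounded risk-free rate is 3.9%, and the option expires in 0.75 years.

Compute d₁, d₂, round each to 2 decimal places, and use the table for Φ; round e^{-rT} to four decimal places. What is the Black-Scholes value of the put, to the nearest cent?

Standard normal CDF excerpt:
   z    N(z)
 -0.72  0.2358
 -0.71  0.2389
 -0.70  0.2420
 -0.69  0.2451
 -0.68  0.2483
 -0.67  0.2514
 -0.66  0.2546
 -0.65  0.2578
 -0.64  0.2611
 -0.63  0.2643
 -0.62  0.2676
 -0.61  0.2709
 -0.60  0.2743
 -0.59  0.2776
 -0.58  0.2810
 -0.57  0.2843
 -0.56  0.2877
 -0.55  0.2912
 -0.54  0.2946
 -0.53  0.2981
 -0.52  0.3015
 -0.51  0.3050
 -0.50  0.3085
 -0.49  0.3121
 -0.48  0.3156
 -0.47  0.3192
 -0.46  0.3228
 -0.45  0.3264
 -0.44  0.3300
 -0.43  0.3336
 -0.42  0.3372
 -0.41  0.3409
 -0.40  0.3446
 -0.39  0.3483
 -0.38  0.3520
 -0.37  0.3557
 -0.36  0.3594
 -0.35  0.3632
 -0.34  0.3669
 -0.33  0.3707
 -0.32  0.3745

σ√T = 0.39 × 0.8660 = 0.3377
ln(S/K) + (r + σ²/2)T = ln(300/260) + (0.039 + 0.39²/2)·0.75 = 0.1431 + 0.0863 = 0.2294
d₁ = 0.2294 / 0.3377 = 0.6792 → 0.68
d₂ = d₁ − σ√T = 0.6792 − 0.3377 = 0.3414 → 0.34
exp(−rT) = exp(−0.039·0.75) = 0.9712
P = 260·0.9712·N(-0.34) − 300·N(-0.68) = 260·0.9712·0.3669 − 300·0.2483 = 92.6467 − 74.4900 = 18.1567

$18.16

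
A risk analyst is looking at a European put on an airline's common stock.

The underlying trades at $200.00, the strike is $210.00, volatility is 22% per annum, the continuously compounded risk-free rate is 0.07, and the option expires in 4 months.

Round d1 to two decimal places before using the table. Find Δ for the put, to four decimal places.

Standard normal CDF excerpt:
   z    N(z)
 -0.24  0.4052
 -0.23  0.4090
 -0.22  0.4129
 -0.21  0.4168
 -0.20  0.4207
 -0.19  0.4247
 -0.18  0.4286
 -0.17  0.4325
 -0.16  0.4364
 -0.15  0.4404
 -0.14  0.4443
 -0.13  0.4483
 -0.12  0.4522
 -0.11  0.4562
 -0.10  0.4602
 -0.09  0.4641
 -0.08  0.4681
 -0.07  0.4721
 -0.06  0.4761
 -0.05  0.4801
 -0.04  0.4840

-0.5557

T = 0.3333;  σ√T = 0.1270
ln(S/K) + (r + σ²/2)T = ln(200/210) + (0.07 + 0.22²/2)·0.3333 = -0.0488 + 0.0314 = -0.0174
d₁ = -0.0174 / 0.1270 = -0.1369 ⇒ -0.14
N(d₁) = N(-0.14) = 0.4443
Δ_put = N(d₁) − 1 = 0.4443 − 1 = -0.5557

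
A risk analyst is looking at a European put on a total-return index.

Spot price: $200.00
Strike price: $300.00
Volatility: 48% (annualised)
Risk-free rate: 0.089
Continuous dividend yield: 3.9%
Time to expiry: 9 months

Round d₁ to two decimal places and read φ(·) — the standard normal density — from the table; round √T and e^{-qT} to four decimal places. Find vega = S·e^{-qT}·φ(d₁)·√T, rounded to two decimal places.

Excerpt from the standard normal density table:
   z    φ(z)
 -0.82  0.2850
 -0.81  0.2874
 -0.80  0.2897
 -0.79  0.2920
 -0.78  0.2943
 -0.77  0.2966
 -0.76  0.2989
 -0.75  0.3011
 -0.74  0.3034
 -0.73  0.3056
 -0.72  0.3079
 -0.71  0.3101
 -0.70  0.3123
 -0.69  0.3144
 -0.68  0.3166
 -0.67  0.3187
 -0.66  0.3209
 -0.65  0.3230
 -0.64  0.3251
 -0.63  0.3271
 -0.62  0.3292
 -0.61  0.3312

σ√T = 0.48 × 0.8660 = 0.4157
d₁ = [ln(200/300) + (0.089 − 0.039 + 0.48²/2)·0.75] / 0.4157 = [-0.4055 + 0.1239] / 0.4157 = -0.6773 ⇒ -0.68
√T = √0.75 = 0.8660
φ(d₁) = φ(-0.68) = 0.3166
exp(−qT) = exp(−0.039·0.75) = 0.9712
vega = S·exp(−qT)·φ(d₁)·√T = 200·0.9712·0.3166·0.8660 = 53.2559

53.26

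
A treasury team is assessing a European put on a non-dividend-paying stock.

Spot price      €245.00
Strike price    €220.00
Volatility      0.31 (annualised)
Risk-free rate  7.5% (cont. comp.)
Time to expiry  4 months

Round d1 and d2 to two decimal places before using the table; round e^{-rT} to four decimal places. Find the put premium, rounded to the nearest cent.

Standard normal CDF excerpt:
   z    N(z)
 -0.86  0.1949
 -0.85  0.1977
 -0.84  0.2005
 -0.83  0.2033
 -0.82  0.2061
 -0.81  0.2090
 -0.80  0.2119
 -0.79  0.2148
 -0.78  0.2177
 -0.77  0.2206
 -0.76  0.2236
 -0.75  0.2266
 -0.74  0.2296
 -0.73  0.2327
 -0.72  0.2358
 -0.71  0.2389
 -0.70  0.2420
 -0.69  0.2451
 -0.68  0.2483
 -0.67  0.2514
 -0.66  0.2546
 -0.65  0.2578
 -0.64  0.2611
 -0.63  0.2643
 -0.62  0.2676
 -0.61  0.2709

σ√T = 0.31 × 0.5774 = 0.1790
d₁ = [ln(245/220) + (0.075 + 0.31²/2)·0.3333] / 0.1790 = [0.1076 + 0.0410] / 0.1790 = 0.8305 which rounds to 0.83
d₂ = d₁ − σ√T = 0.8305 − 0.1790 = 0.6516 which rounds to 0.65
exp(−rT) = exp(−0.075·0.3333) = 0.9753
N(−d₂) = N(-0.65) = 0.2578;  N(−d₁) = N(-0.83) = 0.2033
P = 220·0.9753·0.2578 − 245·0.2033 = 55.3151 − 49.8085 = 5.5066

€5.51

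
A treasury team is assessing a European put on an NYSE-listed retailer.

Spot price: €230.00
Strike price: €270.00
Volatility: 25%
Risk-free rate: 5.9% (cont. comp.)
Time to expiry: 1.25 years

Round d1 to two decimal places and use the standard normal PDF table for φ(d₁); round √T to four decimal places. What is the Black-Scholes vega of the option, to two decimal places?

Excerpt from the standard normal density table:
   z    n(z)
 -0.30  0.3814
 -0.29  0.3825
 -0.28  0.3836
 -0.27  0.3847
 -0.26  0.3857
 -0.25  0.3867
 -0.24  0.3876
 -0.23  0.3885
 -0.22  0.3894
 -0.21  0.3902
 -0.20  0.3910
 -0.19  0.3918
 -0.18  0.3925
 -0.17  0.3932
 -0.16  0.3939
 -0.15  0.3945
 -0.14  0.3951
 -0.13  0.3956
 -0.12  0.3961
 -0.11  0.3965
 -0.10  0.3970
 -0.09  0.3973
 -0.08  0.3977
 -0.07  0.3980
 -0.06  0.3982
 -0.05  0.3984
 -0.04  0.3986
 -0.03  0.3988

101.11

σ√T = 0.25 × 1.1180 = 0.2795
d₁ = [ln(230/270) + (0.059 + ½·0.25²)·1.25] / (σ√T) = (-0.1603 + 0.1128) / 0.2795 = -0.1700 ≈ -0.17
√T = √1.25 = 1.1180
φ(d₁) = φ(-0.17) = 0.3932
vega = S·φ(d₁)·√T = 230·0.3932·1.1180 = 101.1074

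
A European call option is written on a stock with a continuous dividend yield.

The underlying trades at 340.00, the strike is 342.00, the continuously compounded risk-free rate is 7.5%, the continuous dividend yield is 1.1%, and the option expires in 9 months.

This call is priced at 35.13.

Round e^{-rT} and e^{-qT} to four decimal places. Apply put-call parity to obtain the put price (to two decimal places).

exp(−qT) = exp(−0.011·0.75) = 0.9918;  exp(−rT) = exp(−0.075·0.75) = 0.9453
Put-call parity: C − P = S·e^(−qT) − K·e^(−rT) = 340·0.9918 − 342·0.9453 = 337.2120 − 323.2926 = 13.9194
P = C − (C − P) = 35.13 − (13.9194) = 21.2106

21.21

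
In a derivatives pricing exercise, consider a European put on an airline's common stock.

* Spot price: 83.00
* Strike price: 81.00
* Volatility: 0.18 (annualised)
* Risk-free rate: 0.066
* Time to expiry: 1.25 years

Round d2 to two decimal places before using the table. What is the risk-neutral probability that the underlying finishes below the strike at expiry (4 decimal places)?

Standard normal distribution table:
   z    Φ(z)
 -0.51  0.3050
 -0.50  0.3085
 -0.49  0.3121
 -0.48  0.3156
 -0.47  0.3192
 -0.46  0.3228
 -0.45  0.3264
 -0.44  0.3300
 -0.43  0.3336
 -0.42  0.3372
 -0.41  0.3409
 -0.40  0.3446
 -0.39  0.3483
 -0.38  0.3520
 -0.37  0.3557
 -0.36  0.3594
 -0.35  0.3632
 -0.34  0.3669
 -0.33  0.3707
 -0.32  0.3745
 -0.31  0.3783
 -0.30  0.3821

T = 1.25;  σ√T = 0.2012
d₁ = [ln(83/81) + (0.066 + 0.18²/2)·1.25] / 0.2012 = [0.0244 + 0.1027] / 0.2012 = 0.6318 ≈ 0.63
d₂ = d₁ − σ√T = 0.6318 − 0.2012 = 0.4305 ≈ 0.43
Risk-neutral Pr[S_T < K] = N(−d₂) = N(-0.43) = 0.3336

0.3336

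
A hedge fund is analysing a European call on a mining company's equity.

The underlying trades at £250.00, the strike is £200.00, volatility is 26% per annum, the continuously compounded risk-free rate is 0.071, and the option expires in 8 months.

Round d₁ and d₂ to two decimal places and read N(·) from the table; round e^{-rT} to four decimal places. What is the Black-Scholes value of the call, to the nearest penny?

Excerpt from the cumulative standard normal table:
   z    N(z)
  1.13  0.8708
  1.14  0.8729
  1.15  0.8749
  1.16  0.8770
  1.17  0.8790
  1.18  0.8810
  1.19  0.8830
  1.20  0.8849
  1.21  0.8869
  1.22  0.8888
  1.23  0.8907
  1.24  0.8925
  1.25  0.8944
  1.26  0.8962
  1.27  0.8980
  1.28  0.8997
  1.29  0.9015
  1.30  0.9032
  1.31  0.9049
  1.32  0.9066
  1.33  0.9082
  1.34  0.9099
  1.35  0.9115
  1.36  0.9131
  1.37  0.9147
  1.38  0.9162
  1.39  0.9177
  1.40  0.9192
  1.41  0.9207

σ√T = 0.26 × 0.8165 = 0.2123
d₁ = [ln(250/200) + (0.071 + ½·0.26²)·0.6667] / (σ√T) = (0.2231 + 0.0699) / 0.2123 = 1.3802 ⇒ 1.38
d₂ = 1.3802 − 0.2123 = 1.1680 ⇒ 1.17
e^(−rT) = e^(−0.071·0.6667) = 0.9538
N(d₁) = N(1.38) = 0.9162;  N(d₂) = N(1.17) = 0.8790
C = 250·0.9162 − 200·0.9538·0.8790 = 229.0500 − 167.6780 = 61.3720

£61.37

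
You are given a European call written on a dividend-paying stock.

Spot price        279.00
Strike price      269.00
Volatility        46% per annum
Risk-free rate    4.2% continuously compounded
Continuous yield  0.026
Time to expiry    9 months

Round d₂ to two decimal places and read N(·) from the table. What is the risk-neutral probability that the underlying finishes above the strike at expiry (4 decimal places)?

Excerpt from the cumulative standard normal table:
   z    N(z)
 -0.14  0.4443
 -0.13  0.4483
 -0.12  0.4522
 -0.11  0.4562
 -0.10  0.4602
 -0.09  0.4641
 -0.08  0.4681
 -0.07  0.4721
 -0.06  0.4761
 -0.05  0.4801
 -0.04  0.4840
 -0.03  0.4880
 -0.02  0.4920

0.4681

σ√T = 0.46·√0.75 = 0.3984
d₁ = [ln(279/269) + (0.042 − 0.026 + ½·0.46²)·0.75] / (σ√T) = (0.0365 + 0.0914) / 0.3984 = 0.3209 ≈ 0.32
d₂ = 0.3209 − 0.3984 = -0.0774 ≈ -0.08
Pr(exercise) under Q = N(d₂) = 0.4681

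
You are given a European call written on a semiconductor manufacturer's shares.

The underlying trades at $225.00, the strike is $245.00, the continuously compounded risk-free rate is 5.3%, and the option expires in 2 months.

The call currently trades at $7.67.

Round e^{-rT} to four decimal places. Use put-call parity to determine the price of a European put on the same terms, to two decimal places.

$25.51

e^(−rT) = e^(−0.053·0.1667) = 0.9912
Put-call parity: C − P = S − K·e^(−rT) = 225 − 245·0.9912 = 225 − 242.8440 = -17.8440
P = C − (C − P) = 7.67 − (-17.8440) = 25.5140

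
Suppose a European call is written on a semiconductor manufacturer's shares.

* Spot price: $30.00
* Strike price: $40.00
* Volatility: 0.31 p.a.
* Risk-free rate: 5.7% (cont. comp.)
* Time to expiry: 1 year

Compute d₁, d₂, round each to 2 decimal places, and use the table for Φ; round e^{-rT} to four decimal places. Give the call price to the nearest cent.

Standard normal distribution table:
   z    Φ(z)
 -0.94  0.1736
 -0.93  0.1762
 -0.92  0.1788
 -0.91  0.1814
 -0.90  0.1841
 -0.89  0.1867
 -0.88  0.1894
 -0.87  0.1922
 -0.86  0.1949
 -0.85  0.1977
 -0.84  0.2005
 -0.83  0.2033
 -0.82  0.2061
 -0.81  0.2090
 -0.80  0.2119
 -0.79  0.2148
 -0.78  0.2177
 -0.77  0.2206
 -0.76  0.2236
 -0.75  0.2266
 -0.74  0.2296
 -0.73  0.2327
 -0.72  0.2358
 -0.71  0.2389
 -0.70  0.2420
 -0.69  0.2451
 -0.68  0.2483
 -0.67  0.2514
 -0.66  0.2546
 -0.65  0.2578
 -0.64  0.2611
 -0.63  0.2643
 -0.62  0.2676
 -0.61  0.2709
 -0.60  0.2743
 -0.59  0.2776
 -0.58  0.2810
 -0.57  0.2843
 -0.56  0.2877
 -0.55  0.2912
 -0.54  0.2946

$1.37

σ√T = 0.31 × 1.0000 = 0.3100
d₁ = [ln(30/40) + (0.057 + 0.31²/2)·1] / 0.3100 = [-0.2877 + 0.1051] / 0.3100 = -0.5891 ⇒ -0.59
d₂ = d₁ − σ√T = -0.5891 − 0.3100 = -0.8991 ⇒ -0.90
e^(−rT) = e^(−0.057·1) = 0.9446
C = 30·N(-0.59) − 40·0.9446·N(-0.90) = 30·0.2776 − 40·0.9446·0.1841 = 8.3280 − 6.9560 = 1.3720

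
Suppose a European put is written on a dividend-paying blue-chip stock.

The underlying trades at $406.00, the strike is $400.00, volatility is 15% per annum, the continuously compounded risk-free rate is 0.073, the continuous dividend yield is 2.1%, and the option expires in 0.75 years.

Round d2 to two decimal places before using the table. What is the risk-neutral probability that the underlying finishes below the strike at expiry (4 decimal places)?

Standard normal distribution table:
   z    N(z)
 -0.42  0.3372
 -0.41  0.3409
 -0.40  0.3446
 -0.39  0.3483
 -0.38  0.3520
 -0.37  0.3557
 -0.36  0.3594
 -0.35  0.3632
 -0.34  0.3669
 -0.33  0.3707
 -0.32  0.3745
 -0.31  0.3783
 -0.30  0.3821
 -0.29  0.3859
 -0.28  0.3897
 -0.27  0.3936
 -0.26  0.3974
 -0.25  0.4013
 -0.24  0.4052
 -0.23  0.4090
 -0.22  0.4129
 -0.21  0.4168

0.3632

T = 0.75;  σ√T = 0.1299
d₁ = [ln(406/400) + (0.073 − 0.021 + 0.15²/2)·0.75] / 0.1299 = [0.0149 + 0.0474] / 0.1299 = 0.4798 ≈ 0.48
d₂ = d₁ − σ√T = 0.4798 − 0.1299 = 0.3499 ≈ 0.35
Risk-neutral Pr[S_T < K] = N(−d₂) = N(-0.35) = 0.3632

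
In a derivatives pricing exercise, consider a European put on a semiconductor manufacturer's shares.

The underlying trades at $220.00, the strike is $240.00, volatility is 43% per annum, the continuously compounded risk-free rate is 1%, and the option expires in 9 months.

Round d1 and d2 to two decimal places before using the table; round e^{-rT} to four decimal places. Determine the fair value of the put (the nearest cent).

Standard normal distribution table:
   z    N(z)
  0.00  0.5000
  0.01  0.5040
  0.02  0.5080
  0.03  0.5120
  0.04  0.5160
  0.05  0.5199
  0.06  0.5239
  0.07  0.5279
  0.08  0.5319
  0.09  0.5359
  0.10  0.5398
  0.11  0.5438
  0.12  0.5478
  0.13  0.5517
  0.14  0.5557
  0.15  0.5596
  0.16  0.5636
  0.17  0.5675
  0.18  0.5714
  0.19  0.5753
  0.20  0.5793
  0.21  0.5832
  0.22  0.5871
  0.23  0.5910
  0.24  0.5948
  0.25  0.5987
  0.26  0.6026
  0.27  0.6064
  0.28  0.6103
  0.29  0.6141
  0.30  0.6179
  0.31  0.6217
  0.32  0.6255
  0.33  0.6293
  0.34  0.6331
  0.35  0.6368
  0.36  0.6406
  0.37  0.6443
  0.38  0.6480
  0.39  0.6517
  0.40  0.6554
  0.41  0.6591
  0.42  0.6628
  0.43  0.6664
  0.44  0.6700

T = 0.75;  σ√T = 0.3724
d₁ = [ln(220/240) + (0.01 + 0.43²/2)·0.75] / 0.3724 = [-0.0870 + 0.0768] / 0.3724 = -0.0273 ≈ -0.03
d₂ = d₁ − σ√T = -0.0273 − 0.3724 = -0.3997 ≈ -0.40
e^(−rT) = e^(−0.01·0.75) = 0.9925
P = 240·0.9925·N(0.40) − 220·N(0.03) = 240·0.9925·0.6554 − 220·0.5120 = 156.1163 − 112.6400 = 43.4763

$43.48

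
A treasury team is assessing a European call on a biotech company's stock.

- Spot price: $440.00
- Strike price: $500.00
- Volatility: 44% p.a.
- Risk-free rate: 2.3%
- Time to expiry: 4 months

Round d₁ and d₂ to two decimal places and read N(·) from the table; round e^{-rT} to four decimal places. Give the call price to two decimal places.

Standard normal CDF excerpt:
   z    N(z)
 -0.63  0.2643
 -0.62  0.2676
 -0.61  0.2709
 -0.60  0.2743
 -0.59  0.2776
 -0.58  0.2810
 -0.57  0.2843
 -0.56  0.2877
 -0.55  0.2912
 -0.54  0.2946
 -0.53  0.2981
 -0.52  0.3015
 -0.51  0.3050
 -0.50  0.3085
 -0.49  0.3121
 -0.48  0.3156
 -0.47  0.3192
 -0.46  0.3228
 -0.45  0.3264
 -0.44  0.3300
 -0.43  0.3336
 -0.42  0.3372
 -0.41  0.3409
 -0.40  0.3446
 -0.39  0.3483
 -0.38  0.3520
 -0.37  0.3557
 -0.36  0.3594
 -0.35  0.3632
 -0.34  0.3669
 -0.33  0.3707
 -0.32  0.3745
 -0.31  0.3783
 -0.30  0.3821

T = 0.3333;  σ√T = 0.2540
ln(S/K) + (r + σ²/2)T = ln(440/500) + (0.023 + 0.44²/2)·0.3333 = -0.1278 + 0.0399 = -0.0879
d₁ = -0.0879 / 0.2540 = -0.3460 ≈ -0.35
d₂ = d₁ − σ√T = -0.3460 − 0.2540 = -0.6001 ≈ -0.60
e^(−rT) = e^(−0.023·0.3333) = 0.9924
N(d₁) = N(-0.35) = 0.3632;  N(d₂) = N(-0.60) = 0.2743
C = 440·0.3632 − 500·0.9924·0.2743 = 159.8080 − 136.1077 = 23.7003

$23.70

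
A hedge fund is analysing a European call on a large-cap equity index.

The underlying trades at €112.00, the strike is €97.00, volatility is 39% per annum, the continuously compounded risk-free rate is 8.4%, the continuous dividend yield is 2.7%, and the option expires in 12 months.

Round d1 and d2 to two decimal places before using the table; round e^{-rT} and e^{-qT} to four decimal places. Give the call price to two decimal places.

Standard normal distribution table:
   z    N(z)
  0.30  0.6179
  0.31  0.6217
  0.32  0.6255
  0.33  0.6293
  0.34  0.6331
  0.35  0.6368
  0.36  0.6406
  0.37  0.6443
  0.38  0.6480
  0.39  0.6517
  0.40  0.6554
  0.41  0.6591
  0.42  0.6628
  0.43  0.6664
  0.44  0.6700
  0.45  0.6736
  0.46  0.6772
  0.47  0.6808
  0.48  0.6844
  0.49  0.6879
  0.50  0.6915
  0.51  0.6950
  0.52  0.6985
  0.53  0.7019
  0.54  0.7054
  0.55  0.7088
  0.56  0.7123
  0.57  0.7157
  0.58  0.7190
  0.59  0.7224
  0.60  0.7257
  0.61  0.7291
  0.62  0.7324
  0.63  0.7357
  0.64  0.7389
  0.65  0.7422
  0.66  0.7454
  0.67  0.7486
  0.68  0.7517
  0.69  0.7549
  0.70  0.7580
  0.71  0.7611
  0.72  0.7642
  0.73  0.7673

T = 1;  σ√T = 0.3900
d₁ = [ln(112/97) + (0.084 − 0.027 + 0.39²/2)·1] / 0.3900 = [0.1438 + 0.1331] / 0.3900 = 0.7098 ⇒ 0.71
d₂ = d₁ − σ√T = 0.7098 − 0.3900 = 0.3198 ⇒ 0.32
e^(−qT) = e^(−0.027·1) = 0.9734;  e^(−rT) = e^(−0.084·1) = 0.9194
N(d₁) = N(0.71) = 0.7611;  N(d₂) = N(0.32) = 0.6255
C = 112·0.9734·0.7611 − 97·0.9194·0.6255 = 82.9757 − 55.7832 = 27.1925

€27.19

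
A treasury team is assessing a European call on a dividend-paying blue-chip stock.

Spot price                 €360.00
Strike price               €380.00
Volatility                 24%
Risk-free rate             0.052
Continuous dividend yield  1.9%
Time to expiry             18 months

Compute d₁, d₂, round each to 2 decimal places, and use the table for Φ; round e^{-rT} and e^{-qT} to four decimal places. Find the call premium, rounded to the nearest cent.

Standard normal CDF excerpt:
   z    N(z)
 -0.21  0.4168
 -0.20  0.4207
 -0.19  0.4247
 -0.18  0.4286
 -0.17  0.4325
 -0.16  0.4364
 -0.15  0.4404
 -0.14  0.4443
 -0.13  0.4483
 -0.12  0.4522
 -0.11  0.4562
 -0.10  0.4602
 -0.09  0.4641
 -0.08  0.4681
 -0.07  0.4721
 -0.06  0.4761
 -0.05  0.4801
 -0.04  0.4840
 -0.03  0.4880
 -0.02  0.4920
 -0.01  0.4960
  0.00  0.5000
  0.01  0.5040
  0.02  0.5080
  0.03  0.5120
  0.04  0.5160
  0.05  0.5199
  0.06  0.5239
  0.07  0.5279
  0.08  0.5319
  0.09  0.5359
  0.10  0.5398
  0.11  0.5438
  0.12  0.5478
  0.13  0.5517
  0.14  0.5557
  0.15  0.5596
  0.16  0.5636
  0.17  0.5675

T = 1.5;  σ√T = 0.2939
d₁ = [ln(360/380) + (0.052 − 0.019 + 0.24²/2)·1.5] / 0.2939 = [-0.0541 + 0.0927] / 0.2939 = 0.1314 which rounds to 0.13
d₂ = d₁ − σ√T = 0.1314 − 0.2939 = -0.1625 which rounds to -0.16
e^(−qT) = e^(−0.019·1.5) = 0.9719;  e^(−rT) = e^(−0.052·1.5) = 0.9250
N(d₁) = N(0.13) = 0.5517;  N(d₂) = N(-0.16) = 0.4364
C = 360·0.9719·0.5517 − 380·0.9250·0.4364 = 193.0310 − 153.3946 = 39.6364

€39.64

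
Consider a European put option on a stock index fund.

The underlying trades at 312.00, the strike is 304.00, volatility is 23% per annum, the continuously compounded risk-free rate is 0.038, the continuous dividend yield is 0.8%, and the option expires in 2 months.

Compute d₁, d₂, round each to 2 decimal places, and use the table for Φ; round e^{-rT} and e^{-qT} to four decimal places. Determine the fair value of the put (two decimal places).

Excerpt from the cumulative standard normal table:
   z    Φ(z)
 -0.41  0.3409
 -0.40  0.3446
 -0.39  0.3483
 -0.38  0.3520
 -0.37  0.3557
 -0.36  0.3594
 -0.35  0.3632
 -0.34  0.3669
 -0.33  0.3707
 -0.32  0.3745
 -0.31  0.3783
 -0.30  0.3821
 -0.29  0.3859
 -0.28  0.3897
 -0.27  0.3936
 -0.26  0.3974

T = 0.1667;  σ√T = 0.0939
d₁ = [ln(312/304) + (0.038 − 0.008 + 0.23²/2)·0.1667] / 0.0939 = [0.0260 + 0.0094] / 0.0939 = 0.3768 ⇒ 0.38
d₂ = d₁ − σ√T = 0.3768 − 0.0939 = 0.2829 ⇒ 0.28
exp(−qT) = exp(−0.008·0.1667) = 0.9987;  exp(−rT) = exp(−0.038·0.1667) = 0.9937
N(−d₂) = N(-0.28) = 0.3897;  N(−d₁) = N(-0.38) = 0.3520
P = 304·0.9937·0.3897 − 312·0.9987·0.3520 = 117.7224 − 109.6812 = 8.0412

8.04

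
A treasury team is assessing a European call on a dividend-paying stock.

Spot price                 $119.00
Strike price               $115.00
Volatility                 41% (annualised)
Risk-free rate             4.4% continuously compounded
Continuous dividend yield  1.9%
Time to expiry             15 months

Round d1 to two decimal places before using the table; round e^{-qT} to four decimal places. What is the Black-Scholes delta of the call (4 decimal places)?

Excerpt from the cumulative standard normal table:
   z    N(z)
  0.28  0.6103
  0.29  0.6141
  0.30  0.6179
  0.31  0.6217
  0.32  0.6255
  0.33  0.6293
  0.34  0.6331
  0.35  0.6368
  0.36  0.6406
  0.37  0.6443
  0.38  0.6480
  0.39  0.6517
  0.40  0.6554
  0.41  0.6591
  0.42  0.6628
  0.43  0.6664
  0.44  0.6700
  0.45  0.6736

0.6292

σ√T = 0.41 × 1.1180 = 0.4584
ln(S/K) + (r − q + σ²/2)T = ln(119/115) + (0.044 − 0.019 + 0.41²/2)·1.25 = 0.0342 + 0.1363 = 0.1705
d₁ = 0.1705 / 0.4584 = 0.3720 which rounds to 0.37
N(d₁) = N(0.37) = 0.6443
Δ_call = exp(−qT)·N(d₁) = 0.9765·0.6443 = 0.6292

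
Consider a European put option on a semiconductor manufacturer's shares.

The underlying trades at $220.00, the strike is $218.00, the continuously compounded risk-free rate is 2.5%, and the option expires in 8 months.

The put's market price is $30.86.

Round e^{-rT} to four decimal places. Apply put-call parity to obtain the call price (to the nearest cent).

exp(−rT) = exp(−0.025·0.6667) = 0.9835
Put-call parity: C − P = S − K·e^(−rT) = 220 − 218·0.9835 = 220 − 214.4030 = 5.5970
C = P + (C − P) = 30.86 + (5.5970) = 36.4570

$36.46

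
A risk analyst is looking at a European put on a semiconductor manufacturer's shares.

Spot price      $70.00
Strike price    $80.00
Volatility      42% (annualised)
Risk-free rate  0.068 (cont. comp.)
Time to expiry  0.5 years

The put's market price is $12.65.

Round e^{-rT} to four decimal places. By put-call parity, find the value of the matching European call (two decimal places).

$5.32

e^(−rT) = e^(−0.068·0.5) = 0.9666
Put-call parity: C − P = S − K·e^(−rT) = 70 − 80·0.9666 = 70 − 77.3280 = -7.3280
C = P + (C − P) = 12.65 + (-7.3280) = 5.3220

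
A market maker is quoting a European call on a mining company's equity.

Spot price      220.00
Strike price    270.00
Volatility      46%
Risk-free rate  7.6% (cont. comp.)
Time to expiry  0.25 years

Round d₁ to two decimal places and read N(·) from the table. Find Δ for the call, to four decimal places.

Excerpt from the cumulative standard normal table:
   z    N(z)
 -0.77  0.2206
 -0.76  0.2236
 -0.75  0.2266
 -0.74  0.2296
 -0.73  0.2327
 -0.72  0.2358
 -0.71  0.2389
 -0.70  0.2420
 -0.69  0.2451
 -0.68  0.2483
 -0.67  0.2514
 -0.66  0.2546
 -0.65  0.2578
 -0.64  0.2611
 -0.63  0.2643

T = 0.25;  σ√T = 0.2300
d₁ = [ln(220/270) + (0.076 + 0.46²/2)·0.25] / 0.2300 = [-0.2048 + 0.0455] / 0.2300 = -0.6928 → -0.69
N(d₁) = N(-0.69) = 0.2451
Δ_call = N(d₁) = 0.2451

0.2451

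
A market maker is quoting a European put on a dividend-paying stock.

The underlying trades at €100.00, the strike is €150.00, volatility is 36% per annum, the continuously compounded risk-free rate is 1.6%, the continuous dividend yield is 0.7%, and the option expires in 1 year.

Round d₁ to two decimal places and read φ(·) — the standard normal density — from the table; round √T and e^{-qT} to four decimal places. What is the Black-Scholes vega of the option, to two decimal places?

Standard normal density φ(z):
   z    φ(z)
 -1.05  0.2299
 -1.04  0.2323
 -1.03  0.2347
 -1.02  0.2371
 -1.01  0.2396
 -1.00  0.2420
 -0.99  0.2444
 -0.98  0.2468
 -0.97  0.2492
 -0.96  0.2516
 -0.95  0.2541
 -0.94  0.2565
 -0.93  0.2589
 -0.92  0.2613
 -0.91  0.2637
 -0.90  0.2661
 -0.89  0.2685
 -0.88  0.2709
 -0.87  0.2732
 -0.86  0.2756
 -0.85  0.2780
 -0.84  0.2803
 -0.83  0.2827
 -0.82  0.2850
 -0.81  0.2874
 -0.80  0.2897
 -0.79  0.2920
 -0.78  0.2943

25.95

σ√T = 0.36 × 1.0000 = 0.3600
ln(S/K) + (r − q + σ²/2)T = ln(100/150) + (0.016 − 0.007 + 0.36²/2)·1 = -0.4055 + 0.0738 = -0.3317
d₁ = -0.3317 / 0.3600 = -0.9213 → -0.92
√T = √1 = 1.0000
φ(d₁) = φ(-0.92) = 0.2613
exp(−qT) = exp(−0.007·1) = 0.9930
vega = S·exp(−qT)·φ(d₁)·√T = 100·0.9930·0.2613·1.0000 = 25.9471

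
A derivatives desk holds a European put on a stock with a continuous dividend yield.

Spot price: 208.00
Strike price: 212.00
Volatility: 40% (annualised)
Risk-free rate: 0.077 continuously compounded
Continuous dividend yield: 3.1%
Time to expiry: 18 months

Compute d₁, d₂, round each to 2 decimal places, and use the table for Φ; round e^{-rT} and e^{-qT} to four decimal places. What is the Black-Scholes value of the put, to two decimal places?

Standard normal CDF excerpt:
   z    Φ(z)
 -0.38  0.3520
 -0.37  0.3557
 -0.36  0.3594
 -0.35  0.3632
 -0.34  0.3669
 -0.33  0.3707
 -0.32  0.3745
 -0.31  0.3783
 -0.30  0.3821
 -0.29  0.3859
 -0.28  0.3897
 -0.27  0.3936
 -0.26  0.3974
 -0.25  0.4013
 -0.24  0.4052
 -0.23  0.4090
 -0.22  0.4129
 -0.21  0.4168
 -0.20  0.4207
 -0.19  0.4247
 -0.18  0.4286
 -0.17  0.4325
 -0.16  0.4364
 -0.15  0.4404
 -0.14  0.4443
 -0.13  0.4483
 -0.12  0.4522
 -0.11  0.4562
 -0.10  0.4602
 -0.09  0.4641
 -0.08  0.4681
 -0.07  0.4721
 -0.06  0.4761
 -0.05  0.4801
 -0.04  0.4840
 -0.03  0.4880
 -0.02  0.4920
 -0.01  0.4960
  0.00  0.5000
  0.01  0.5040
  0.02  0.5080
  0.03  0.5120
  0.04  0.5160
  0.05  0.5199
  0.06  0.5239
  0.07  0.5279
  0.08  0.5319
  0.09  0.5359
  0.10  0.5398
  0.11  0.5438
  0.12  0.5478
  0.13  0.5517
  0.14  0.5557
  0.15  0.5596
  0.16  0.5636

32.84

T = 1.5;  σ√T = 0.4899
ln(S/K) + (r − q + σ²/2)T = ln(208/212) + (0.077 − 0.031 + 0.4²/2)·1.5 = -0.0190 + 0.1890 = 0.1700
d₁ = 0.1700 / 0.4899 = 0.3469 ≈ 0.35
d₂ = d₁ − σ√T = 0.3469 − 0.4899 = -0.1430 ≈ -0.14
e^(−qT) = e^(−0.031·1.5) = 0.9546;  e^(−rT) = e^(−0.077·1.5) = 0.8909
N(−d₂) = N(0.14) = 0.5557;  N(−d₁) = N(-0.35) = 0.3632
P = 212·0.8909·0.5557 − 208·0.9546·0.3632 = 104.9555 − 72.1158 = 32.8397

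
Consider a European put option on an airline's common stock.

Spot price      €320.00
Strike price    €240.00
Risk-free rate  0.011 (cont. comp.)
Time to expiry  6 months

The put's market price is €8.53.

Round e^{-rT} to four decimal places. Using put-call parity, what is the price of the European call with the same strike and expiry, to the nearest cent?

e^(−rT) = e^(−0.011·0.5) = 0.9945
Put-call parity: C − P = S − K·e^(−rT) = 320 − 240·0.9945 = 320 − 238.6800 = 81.3200
C = P + (C − P) = 8.53 + (81.3200) = 89.8500

€89.85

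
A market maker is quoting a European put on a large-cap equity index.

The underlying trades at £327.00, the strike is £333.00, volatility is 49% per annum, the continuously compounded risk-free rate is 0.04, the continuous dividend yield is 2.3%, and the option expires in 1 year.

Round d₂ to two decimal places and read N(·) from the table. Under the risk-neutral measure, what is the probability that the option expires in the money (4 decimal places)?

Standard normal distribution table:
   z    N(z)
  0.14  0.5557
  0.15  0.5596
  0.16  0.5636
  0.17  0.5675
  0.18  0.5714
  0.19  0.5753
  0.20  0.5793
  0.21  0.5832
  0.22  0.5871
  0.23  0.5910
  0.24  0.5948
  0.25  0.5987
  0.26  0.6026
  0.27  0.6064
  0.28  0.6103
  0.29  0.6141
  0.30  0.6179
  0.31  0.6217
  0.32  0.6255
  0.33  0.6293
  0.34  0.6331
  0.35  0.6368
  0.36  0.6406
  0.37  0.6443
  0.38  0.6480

0.5987

T = 1;  σ√T = 0.4900
ln(S/K) + (r − q + σ²/2)T = ln(327/333) + (0.04 − 0.023 + 0.49²/2)·1 = -0.0182 + 0.1371 = 0.1189
d₁ = 0.1189 / 0.4900 = 0.2426 ⇒ 0.24
d₂ = d₁ − σ√T = 0.2426 − 0.4900 = -0.2474 ⇒ -0.25
Pr(exercise) under Q = N(−d₂) = N(0.25) = 0.5987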